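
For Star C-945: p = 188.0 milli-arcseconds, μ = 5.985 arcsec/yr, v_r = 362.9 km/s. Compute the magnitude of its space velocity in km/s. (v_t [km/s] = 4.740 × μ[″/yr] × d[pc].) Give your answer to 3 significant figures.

d = 1/p = 1/0.1880″ = 5.3191 pc.
v_t = 4.740 μ d = 4.740 × 5.985 × 5.3191 = 150.9 km/s.
v = √(v_r² + v_t²) = √(362.9² + 150.9²) = √154467 = 393.02 km/s.

393 km/s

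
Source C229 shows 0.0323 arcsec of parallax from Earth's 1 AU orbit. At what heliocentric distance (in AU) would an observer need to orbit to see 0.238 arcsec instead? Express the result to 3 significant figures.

Parallax scales linearly with baseline: p ∝ B, so B = p_target / p_Earth × 1 AU.
B = 0.238 / 0.0323 = 7.3684 AU.

7.37 AU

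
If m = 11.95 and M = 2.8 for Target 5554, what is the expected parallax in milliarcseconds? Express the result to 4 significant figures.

1.479 mas

m − M = 11.95 − 2.8 = 9.15.
d = 10^((m−M)/5 + 1) = 10^2.830 = 676.08 pc.
p = 1/d = 1/676.08 = 0.0014791 arcsec = 1.4791 mas.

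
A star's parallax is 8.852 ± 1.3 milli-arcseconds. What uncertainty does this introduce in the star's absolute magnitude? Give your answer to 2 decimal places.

σ_M = 0.32 mag

M = m − 5 log₁₀ d + 5 = m + 5 log₁₀ p + 5, so ∂M/∂p = 5/(p ln 10).
σ_M = (5/ln 10) · (σ_p/p) = 2.1715 × 1.3/8.852 = 2.1715 × 0.14686 = 0.31891.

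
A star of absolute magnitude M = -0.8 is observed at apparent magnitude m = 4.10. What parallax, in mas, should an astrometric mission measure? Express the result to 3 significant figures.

10.5 mas

m − M = 4.10 − (-0.8) = 4.90.
d = 10^((m−M)/5 + 1) = 10^1.980 = 95.499 pc.
p = 1/d = 1/95.499 = 0.010471 arcsec = 10.471 mas.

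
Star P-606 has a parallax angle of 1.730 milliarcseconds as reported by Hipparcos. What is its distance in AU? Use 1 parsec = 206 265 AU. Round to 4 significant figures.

1.192 × 10^8 AU

p = 1.730 milliarcseconds = 0.001730 arcsec.
d = 1/p = 1/0.001730 = 578.03 pc.
In AU: 578.03 × 206265 = 1.1923 × 10^8 AU.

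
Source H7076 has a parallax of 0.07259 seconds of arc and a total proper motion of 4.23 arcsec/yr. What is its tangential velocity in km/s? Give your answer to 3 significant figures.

276 km/s

d = 1/p = 1/0.07259″ = 13.776 pc.
v_t = 4.74 × μ × d = 4.74 × 4.23 × 13.776 = 276.21 km/s.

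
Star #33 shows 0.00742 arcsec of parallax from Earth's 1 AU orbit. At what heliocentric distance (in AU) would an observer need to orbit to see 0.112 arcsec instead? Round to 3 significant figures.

Parallax scales linearly with baseline: p ∝ B, so B = p_target / p_Earth × 1 AU.
B = 0.112 / 0.00742 = 15.094 AU.

15.1 AU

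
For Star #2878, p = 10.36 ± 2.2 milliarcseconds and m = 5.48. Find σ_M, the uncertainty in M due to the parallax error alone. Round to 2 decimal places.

M = m − 5 log₁₀ d + 5 = m + 5 log₁₀ p + 5, so ∂M/∂p = 5/(p ln 10).
σ_M = (5/ln 10) · (σ_p/p) = 2.1715 × 2.2/10.36 = 2.1715 × 0.21236 = 0.46114.

σ_M = 0.46 mag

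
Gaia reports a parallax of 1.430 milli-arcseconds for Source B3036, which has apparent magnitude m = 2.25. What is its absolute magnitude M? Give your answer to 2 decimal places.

M = -6.97

d = 1/p = 1/0.001430″ = 699.3 pc.
m − M = 5 log₁₀(699.3) − 5 = 14.2233 − 5 = 9.2233.
M = m − (m − M) = 2.25 − 9.2233 = -6.97.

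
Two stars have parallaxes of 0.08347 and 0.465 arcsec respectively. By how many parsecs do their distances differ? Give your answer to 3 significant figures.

9.83 pc

d_A = 1/0.08347″ = 11.98 pc; d_B = 1/0.4650″ = 2.1505 pc.
|d_B − d_A| = |2.1505 − 11.98| = 9.8295 pc.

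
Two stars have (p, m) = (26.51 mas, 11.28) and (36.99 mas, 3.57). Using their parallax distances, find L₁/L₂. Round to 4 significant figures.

d₁ = 1/p₁ = 1/0.02651″ = 37.722 pc; d₂ = 1/p₂ = 1/0.03699″ = 27.034 pc.
M₁ = m₁ − 5 log₁₀ d₁ + 5 = 11.28 − 7.8830 + 5 = 8.3970.
M₂ = 3.57 − 7.1596 + 5 = 1.4104.
L₁/L₂ = 10^(0.4(M₂ − M₁)) = 10^(0.4 × (-6.9866)) = 10^(-2.79464) = 0.0016046.

L₁/L₂ = 0.001605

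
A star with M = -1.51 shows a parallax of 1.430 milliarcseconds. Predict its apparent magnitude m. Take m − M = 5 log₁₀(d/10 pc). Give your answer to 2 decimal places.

d = 1/p = 1/0.001430″ = 699.3 pc.
m − M = 5 log₁₀ d − 5 = 5 log₁₀(699.3) − 5 = 14.2233 − 5 = 9.2233.
m = M + (m − M) = -1.51 + 9.2233 = 7.71.

m = 7.71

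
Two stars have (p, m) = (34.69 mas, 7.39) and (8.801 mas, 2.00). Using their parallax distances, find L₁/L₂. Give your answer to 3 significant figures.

L₁/L₂ = 0.000449

d₁ = 1/p₁ = 1/0.03469″ = 28.827 pc; d₂ = 1/p₂ = 1/0.008801″ = 113.62 pc.
M₁ = m₁ − 5 log₁₀ d₁ + 5 = 7.39 − 7.2990 + 5 = 5.0910.
M₂ = 2.00 − 10.2773 + 5 = -3.2773.
L₁/L₂ = 10^(0.4(M₂ − M₁)) = 10^(0.4 × (-8.3683)) = 10^(-3.34732) = 0.00044945.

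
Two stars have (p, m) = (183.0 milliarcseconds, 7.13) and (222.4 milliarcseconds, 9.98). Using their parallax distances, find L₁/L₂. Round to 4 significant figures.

L₁/L₂ = 20.39

d₁ = 1/p₁ = 1/0.1830″ = 5.4645 pc; d₂ = 1/p₂ = 1/0.2224″ = 4.4964 pc.
M₁ = m₁ − 5 log₁₀ d₁ + 5 = 7.13 − 3.6878 + 5 = 8.4422.
M₂ = 9.98 − 3.2643 + 5 = 11.7157.
L₁/L₂ = 10^(0.4(M₂ − M₁)) = 10^(0.4 × 3.2735) = 10^1.30940 = 20.389.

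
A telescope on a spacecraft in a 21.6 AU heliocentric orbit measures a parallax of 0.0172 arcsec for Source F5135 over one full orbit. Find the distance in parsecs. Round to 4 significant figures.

With baseline B (in AU) and parallax p (in arcsec), d = B/p parsecs.
d = 21.6 / 0.0172 = 1255.8 pc.

1256 pc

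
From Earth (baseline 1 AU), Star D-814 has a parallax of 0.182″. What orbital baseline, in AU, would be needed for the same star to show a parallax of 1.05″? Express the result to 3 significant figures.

5.77 AU

Parallax scales linearly with baseline: p ∝ B, so B = p_target / p_Earth × 1 AU.
B = 1.05 / 0.182 = 5.7692 AU.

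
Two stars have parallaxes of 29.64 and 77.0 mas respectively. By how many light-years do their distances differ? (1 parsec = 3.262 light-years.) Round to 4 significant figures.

67.69 ly

d_A = 1/0.02964″ = 33.738 pc; d_B = 1/0.07700″ = 12.987 pc.
|d_B − d_A| = |12.987 − 33.738| = 20.751 pc = 20.751 × 3.262 ly = 67.69 ly.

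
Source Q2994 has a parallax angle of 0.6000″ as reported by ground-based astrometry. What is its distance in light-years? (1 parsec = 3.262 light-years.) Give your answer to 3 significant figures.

5.44 light years

d = 1/p = 1/0.6000 = 1.6667 pc.
In light-years: 1.6667 × 3.262 = 5.4368 ly.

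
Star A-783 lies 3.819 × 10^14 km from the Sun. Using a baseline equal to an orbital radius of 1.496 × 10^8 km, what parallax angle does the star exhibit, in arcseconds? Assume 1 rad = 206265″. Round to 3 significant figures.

θ ≈ B/d = (1.496 × 10^8) / (3.819 × 10^14) = 3.9173 × 10^-7 rad.
In arcseconds: 3.9173 × 10^-7 × 206265 = 0.0808″.

0.0808 arcsec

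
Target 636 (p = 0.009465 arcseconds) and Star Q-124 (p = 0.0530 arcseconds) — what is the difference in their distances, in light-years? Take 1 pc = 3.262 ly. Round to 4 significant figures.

283.1 ly

d_A = 1/0.009465″ = 105.65 pc; d_B = 1/0.05300″ = 18.868 pc.
|d_B − d_A| = |18.868 − 105.65| = 86.782 pc = 86.782 × 3.262 ly = 283.08 ly.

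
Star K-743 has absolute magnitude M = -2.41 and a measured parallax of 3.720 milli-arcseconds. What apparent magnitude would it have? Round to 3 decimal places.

m = 4.737

d = 1/p = 1/0.003720″ = 268.82 pc.
m − M = 5 log₁₀ d − 5 = 5 log₁₀(268.82) − 5 = 12.1473 − 5 = 7.1473.
m = M + (m − M) = -2.41 + 7.1473 = 4.737.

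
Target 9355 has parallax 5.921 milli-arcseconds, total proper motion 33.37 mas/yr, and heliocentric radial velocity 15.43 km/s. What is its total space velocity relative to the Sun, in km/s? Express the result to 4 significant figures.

30.85 km/s

d = 1/p = 1/0.005921″ = 168.89 pc.
μ = 33.37 mas/yr = 0.03337 ″/yr.
v_t = 4.740 μ d = 4.740 × 0.03337 × 168.89 = 26.714 km/s.
v = √(v_r² + v_t²) = √(15.43² + 26.714²) = √951.723 = 30.85 km/s.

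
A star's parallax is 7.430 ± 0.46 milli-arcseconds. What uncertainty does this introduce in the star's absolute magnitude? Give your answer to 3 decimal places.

σ_M = 0.134 mag

M = m − 5 log₁₀ d + 5 = m + 5 log₁₀ p + 5, so ∂M/∂p = 5/(p ln 10).
σ_M = (5/ln 10) · (σ_p/p) = 2.1715 × 0.46/7.430 = 2.1715 × 0.061911 = 0.13444.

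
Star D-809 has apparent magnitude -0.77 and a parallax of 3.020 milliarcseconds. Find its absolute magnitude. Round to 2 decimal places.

d = 1/p = 1/0.003020″ = 331.13 pc.
m − M = 5 log₁₀(331.13) − 5 = 12.6000 − 5 = 7.6000.
M = m − (m − M) = -0.77 − 7.6000 = -8.37.

M = -8.37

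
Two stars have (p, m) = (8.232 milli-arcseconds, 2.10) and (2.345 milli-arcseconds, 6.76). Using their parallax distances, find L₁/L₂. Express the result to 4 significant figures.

L₁/L₂ = 5.933

d₁ = 1/p₁ = 1/0.008232″ = 121.48 pc; d₂ = 1/p₂ = 1/0.002345″ = 426.44 pc.
M₁ = m₁ − 5 log₁₀ d₁ + 5 = 2.10 − 10.4225 + 5 = -3.3225.
M₂ = 6.76 − 13.1493 + 5 = -1.3893.
L₁/L₂ = 10^(0.4(M₂ − M₁)) = 10^(0.4 × 1.9332) = 10^0.77328 = 5.9331.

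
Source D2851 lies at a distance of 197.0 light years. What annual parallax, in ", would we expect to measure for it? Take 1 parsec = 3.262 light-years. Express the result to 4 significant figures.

d = 197.0 ly ÷ 3.262 = 60.392 pc.
p = 1/d = 1/60.392 = 0.016558 arcsec.

0.01656 "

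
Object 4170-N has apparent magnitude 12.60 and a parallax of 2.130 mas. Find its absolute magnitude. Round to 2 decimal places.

d = 1/p = 1/0.002130″ = 469.48 pc.
m − M = 5 log₁₀(469.48) − 5 = 13.3581 − 5 = 8.3581.
M = m − (m − M) = 12.60 − 8.3581 = 4.24.

M = 4.24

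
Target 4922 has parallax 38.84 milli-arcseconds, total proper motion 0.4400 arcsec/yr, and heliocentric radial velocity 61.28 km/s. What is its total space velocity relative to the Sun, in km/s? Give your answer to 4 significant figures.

81.48 km/s

d = 1/p = 1/0.03884″ = 25.747 pc.
v_t = 4.740 μ d = 4.740 × 0.4400 × 25.747 = 53.698 km/s.
v = √(v_r² + v_t²) = √(61.28² + 53.698²) = √6638.71 = 81.478 km/s.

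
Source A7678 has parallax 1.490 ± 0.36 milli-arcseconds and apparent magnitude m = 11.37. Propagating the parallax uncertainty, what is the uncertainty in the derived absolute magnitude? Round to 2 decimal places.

M = m − 5 log₁₀ d + 5 = m + 5 log₁₀ p + 5, so ∂M/∂p = 5/(p ln 10).
σ_M = (5/ln 10) · (σ_p/p) = 2.1715 × 0.36/1.490 = 2.1715 × 0.24161 = 0.52466.

σ_M = 0.52 mag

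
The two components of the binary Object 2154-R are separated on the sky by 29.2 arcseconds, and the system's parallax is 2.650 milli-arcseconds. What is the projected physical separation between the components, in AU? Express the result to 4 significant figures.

d = 1/p = 1/0.002650″ = 377.36 pc.
At distance d (pc), an angle of θ arcsec spans θ·d AU: s = 29.2 × 377.36 = 11019 AU.

11020 AU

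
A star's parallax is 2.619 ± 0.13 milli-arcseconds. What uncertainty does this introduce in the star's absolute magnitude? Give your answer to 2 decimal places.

σ_M = 0.11 mag

M = m − 5 log₁₀ d + 5 = m + 5 log₁₀ p + 5, so ∂M/∂p = 5/(p ln 10).
σ_M = (5/ln 10) · (σ_p/p) = 2.1715 × 0.13/2.619 = 2.1715 × 0.049637 = 0.10779.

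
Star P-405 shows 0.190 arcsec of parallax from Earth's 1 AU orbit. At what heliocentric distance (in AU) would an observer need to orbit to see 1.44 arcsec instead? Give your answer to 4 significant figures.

7.579 AU

Parallax scales linearly with baseline: p ∝ B, so B = p_target / p_Earth × 1 AU.
B = 1.44 / 0.190 = 7.5789 AU.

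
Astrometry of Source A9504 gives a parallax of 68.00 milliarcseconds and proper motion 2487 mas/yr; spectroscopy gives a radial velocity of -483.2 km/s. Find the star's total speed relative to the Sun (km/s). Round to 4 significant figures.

d = 1/p = 1/0.06800″ = 14.706 pc.
μ = 2487 mas/yr = 2.487 ″/yr.
v_t = 4.740 μ d = 4.740 × 2.487 × 14.706 = 173.36 km/s.
v = √(v_r² + v_t²) = √((-483.2)² + 173.36²) = √263536 = 513.36 km/s.

513.4 km/s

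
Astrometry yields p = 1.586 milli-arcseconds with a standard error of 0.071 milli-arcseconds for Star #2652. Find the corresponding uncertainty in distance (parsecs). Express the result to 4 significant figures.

28.23 pc

d = 1/p, so σ_d = σ_p / p².
σ_d = 0.0000710 / (0.001586)² = 0.0000710 / 0.0000025154 = 28.226 pc.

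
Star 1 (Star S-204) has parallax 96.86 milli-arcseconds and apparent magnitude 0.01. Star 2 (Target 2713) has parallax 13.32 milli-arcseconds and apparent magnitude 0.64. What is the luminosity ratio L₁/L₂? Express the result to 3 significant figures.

L₁/L₂ = 0.0338

d₁ = 1/p₁ = 1/0.09686″ = 10.324 pc; d₂ = 1/p₂ = 1/0.01332″ = 75.075 pc.
M₁ = m₁ − 5 log₁₀ d₁ + 5 = 0.01 − 5.0692 + 5 = -0.0592.
M₂ = 0.64 − 9.3775 + 5 = -3.7375.
L₁/L₂ = 10^(0.4(M₂ − M₁)) = 10^(0.4 × (-3.6783)) = 10^(-1.47132) = 0.033782.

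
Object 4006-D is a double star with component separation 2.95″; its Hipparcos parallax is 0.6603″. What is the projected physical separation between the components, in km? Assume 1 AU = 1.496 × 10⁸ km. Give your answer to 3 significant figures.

d = 1/p = 1/0.6603″ = 1.5145 pc.
At distance d (pc), an angle of θ arcsec spans θ·d AU: s = 2.95 × 1.5145 = 4.4678 AU.
= 4.4678 × 1.496 × 10⁸ km = 6.6838 × 10^8 km.

6.68 × 10^8 km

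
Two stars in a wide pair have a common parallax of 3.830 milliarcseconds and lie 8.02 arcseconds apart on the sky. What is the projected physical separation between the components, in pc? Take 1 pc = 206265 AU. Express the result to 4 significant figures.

d = 1/p = 1/0.003830″ = 261.1 pc.
At distance d (pc), an angle of θ arcsec spans θ·d AU: s = 8.02 × 261.1 = 2094 AU.
= 2094 / 206265 = 0.010152 pc.

0.01015 pc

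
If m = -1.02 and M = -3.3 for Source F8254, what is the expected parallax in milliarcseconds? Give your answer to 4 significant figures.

34.99 mas

m − M = -1.02 − (-3.3) = 2.28.
d = 10^((m−M)/5 + 1) = 10^1.456 = 28.576 pc.
p = 1/d = 1/28.576 = 0.034994 arcsec = 34.994 mas.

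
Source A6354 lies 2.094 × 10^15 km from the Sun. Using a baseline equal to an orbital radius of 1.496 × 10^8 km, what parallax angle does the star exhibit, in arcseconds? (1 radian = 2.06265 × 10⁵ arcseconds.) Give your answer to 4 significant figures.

0.01474 arcsec

θ ≈ B/d = (1.496 × 10^8) / (2.094 × 10^15) = 7.1442 × 10^-8 rad.
In arcseconds: 7.1442 × 10^-8 × 206265 = 0.014736″.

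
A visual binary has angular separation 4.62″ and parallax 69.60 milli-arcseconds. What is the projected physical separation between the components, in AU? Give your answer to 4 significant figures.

d = 1/p = 1/0.06960″ = 14.368 pc.
At distance d (pc), an angle of θ arcsec spans θ·d AU: s = 4.62 × 14.368 = 66.38 AU.

66.38 AU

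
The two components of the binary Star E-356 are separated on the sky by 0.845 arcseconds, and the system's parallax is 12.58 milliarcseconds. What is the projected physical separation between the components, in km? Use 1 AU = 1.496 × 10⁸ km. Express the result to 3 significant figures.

1.00 × 10^10 km

d = 1/p = 1/0.01258″ = 79.491 pc.
At distance d (pc), an angle of θ arcsec spans θ·d AU: s = 0.845 × 79.491 = 67.17 AU.
= 67.17 × 1.496 × 10⁸ km = 1.0049 × 10^10 km.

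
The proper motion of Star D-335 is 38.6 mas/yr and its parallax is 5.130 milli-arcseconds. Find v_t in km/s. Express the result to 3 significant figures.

d = 1/p = 1/0.005130″ = 194.93 pc.
μ = 38.6 mas/yr = 0.0386 ″/yr.
v_t = 4.74 × μ × d = 4.74 × 0.0386 × 194.93 = 35.665 km/s.

35.7 km/s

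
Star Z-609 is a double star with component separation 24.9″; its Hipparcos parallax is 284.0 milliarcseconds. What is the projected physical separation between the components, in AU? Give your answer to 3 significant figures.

87.7 AU

d = 1/p = 1/0.2840″ = 3.5211 pc.
At distance d (pc), an angle of θ arcsec spans θ·d AU: s = 24.9 × 3.5211 = 87.675 AU.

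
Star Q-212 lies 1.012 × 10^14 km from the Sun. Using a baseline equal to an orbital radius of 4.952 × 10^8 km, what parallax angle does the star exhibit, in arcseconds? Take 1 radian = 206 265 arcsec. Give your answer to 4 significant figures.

θ ≈ B/d = (4.952 × 10^8) / (1.012 × 10^14) = 4.8933 × 10^-6 rad.
In arcseconds: 4.8933 × 10^-6 × 206265 = 1.0093″.

1.009 arcsec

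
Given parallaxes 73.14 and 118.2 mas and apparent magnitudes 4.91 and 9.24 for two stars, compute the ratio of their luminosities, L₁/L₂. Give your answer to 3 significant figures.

d₁ = 1/p₁ = 1/0.07314″ = 13.672 pc; d₂ = 1/p₂ = 1/0.1182″ = 8.4602 pc.
M₁ = m₁ − 5 log₁₀ d₁ + 5 = 4.91 − 5.6792 + 5 = 4.2308.
M₂ = 9.24 − 4.6369 + 5 = 9.6031.
L₁/L₂ = 10^(0.4(M₂ − M₁)) = 10^(0.4 × 5.3723) = 10^2.14892 = 140.9.

L₁/L₂ = 141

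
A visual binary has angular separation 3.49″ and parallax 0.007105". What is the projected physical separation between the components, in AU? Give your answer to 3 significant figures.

d = 1/p = 1/0.007105″ = 140.75 pc.
At distance d (pc), an angle of θ arcsec spans θ·d AU: s = 3.49 × 140.75 = 491.22 AU.

491 AU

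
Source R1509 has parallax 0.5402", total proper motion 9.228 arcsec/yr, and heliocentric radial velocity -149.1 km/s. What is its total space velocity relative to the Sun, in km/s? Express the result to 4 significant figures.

169.7 km/s

d = 1/p = 1/0.5402″ = 1.8512 pc.
v_t = 4.740 μ d = 4.740 × 9.228 × 1.8512 = 80.973 km/s.
v = √(v_r² + v_t²) = √((-149.1)² + 80.973²) = √28787.4 = 169.67 km/s.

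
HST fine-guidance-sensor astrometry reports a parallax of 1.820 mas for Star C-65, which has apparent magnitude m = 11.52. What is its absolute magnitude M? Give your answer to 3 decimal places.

d = 1/p = 1/0.001820″ = 549.45 pc.
m − M = 5 log₁₀(549.45) − 5 = 13.6996 − 5 = 8.6996.
M = m − (m − M) = 11.52 − 8.6996 = 2.820.

M = 2.820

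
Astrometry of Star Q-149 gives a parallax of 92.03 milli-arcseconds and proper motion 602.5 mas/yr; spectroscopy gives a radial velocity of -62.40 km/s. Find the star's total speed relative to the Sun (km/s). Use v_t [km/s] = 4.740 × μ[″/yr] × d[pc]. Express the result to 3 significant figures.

69.7 km/s

d = 1/p = 1/0.09203″ = 10.866 pc.
μ = 602.5 mas/yr = 0.6025 ″/yr.
v_t = 4.740 μ d = 4.740 × 0.6025 × 10.866 = 31.032 km/s.
v = √(v_r² + v_t²) = √((-62.40)² + 31.032²) = √4856.75 = 69.69 km/s.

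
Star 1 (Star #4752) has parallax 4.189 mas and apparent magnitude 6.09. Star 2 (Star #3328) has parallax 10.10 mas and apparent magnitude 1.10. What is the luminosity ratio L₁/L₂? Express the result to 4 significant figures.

L₁/L₂ = 0.05867

d₁ = 1/p₁ = 1/0.004189″ = 238.72 pc; d₂ = 1/p₂ = 1/0.01010″ = 99.01 pc.
M₁ = m₁ − 5 log₁₀ d₁ + 5 = 6.09 − 11.8894 + 5 = -0.7994.
M₂ = 1.10 − 9.9784 + 5 = -3.8784.
L₁/L₂ = 10^(0.4(M₂ − M₁)) = 10^(0.4 × (-3.0790)) = 10^(-1.23160) = 0.058668.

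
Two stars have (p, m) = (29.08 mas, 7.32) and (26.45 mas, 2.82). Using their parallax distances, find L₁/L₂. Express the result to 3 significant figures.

d₁ = 1/p₁ = 1/0.02908″ = 34.388 pc; d₂ = 1/p₂ = 1/0.02645″ = 37.807 pc.
M₁ = m₁ − 5 log₁₀ d₁ + 5 = 7.32 − 7.6820 + 5 = 4.6380.
M₂ = 2.82 − 7.8879 + 5 = -0.0679.
L₁/L₂ = 10^(0.4(M₂ − M₁)) = 10^(0.4 × (-4.7059)) = 10^(-1.88236) = 0.013111.

L₁/L₂ = 0.0131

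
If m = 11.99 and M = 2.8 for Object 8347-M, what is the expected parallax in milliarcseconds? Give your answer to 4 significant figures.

1.452 mas

m − M = 11.99 − 2.8 = 9.19.
d = 10^((m−M)/5 + 1) = 10^2.838 = 688.65 pc.
p = 1/d = 1/688.65 = 0.0014521 arcsec = 1.4521 mas.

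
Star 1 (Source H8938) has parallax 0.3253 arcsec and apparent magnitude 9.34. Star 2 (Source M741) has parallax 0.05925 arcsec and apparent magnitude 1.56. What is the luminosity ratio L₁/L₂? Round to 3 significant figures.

L₁/L₂ = 2.56 × 10^-5

d₁ = 1/p₁ = 1/0.3253″ = 3.0741 pc; d₂ = 1/p₂ = 1/0.05925″ = 16.878 pc.
M₁ = m₁ − 5 log₁₀ d₁ + 5 = 9.34 − 2.4386 + 5 = 11.9014.
M₂ = 1.56 − 6.1366 + 5 = 0.4234.
L₁/L₂ = 10^(0.4(M₂ − M₁)) = 10^(0.4 × (-11.4780)) = 10^(-4.59120) = 0.000025633.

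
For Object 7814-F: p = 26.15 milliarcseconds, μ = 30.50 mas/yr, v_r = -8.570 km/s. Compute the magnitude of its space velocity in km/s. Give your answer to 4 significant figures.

d = 1/p = 1/0.02615″ = 38.241 pc.
μ = 30.50 mas/yr = 0.03050 ″/yr.
v_t = 4.740 μ d = 4.740 × 0.03050 × 38.241 = 5.5285 km/s.
v = √(v_r² + v_t²) = √((-8.570)² + 5.5285²) = √104.009 = 10.198 km/s.

10.20 km/s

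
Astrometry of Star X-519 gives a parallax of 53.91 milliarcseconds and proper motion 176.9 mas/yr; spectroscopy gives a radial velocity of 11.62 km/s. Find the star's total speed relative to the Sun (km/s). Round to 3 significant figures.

d = 1/p = 1/0.05391″ = 18.549 pc.
μ = 176.9 mas/yr = 0.1769 ″/yr.
v_t = 4.740 μ d = 4.740 × 0.1769 × 18.549 = 15.553 km/s.
v = √(v_r² + v_t²) = √(11.62² + 15.553²) = √376.92 = 19.414 km/s.

19.4 km/s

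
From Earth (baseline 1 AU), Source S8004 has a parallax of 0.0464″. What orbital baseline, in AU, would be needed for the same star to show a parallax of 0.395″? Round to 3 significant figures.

8.51 AU

Parallax scales linearly with baseline: p ∝ B, so B = p_target / p_Earth × 1 AU.
B = 0.395 / 0.0464 = 8.5129 AU.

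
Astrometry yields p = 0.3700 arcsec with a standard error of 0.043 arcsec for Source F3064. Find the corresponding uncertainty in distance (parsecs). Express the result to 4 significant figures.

d = 1/p, so σ_d = σ_p / p².
σ_d = 0.0430 / (0.3700)² = 0.0430 / 0.1369 = 0.3141 pc.

0.3141 pc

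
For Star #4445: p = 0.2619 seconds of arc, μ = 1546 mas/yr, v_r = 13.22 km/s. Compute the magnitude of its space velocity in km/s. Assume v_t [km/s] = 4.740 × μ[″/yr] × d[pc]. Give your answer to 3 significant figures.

d = 1/p = 1/0.2619″ = 3.8183 pc.
μ = 1546 mas/yr = 1.546 ″/yr.
v_t = 4.740 μ d = 4.740 × 1.546 × 3.8183 = 27.981 km/s.
v = √(v_r² + v_t²) = √(13.22² + 27.981²) = √957.705 = 30.947 km/s.

30.9 km/s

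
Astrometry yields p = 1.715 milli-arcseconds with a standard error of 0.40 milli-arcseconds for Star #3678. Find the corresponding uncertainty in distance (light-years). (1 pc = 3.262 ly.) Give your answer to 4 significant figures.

d = 1/p, so σ_d = σ_p / p².
σ_d = 0.000400 / (0.001715)² = 0.000400 / 0.0000029412 = 136 pc = 136 × 3.262 ly = 443.63 ly.

443.6 ly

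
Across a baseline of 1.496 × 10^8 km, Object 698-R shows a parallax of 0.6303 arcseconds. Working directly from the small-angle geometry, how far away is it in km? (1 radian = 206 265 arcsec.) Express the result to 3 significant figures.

4.90 × 10^13 km

θ = 0.6303″ = 0.6303/206265 = 3.0558 × 10^-6 rad.
d = B/θ = (1.496 × 10^8) / (3.0558 × 10^-6) = 4.8956 × 10^13 km.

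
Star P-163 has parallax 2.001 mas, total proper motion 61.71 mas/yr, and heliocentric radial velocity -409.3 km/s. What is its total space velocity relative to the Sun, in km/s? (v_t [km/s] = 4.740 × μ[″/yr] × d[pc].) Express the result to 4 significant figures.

d = 1/p = 1/0.002001″ = 499.75 pc.
μ = 61.71 mas/yr = 0.06171 ″/yr.
v_t = 4.740 μ d = 4.740 × 0.06171 × 499.75 = 146.18 km/s.
v = √(v_r² + v_t²) = √((-409.3)² + 146.18²) = √188895 = 434.62 km/s.

434.6 km/s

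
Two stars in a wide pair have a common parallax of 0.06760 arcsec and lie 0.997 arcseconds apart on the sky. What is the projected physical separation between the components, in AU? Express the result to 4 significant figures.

d = 1/p = 1/0.06760″ = 14.793 pc.
At distance d (pc), an angle of θ arcsec spans θ·d AU: s = 0.997 × 14.793 = 14.749 AU.

14.75 AU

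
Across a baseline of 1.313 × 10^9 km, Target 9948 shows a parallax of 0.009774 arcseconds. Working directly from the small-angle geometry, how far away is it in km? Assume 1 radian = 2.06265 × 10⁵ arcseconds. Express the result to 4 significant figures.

2.771 × 10^16 km

θ = 0.009774″ = 0.009774/206265 = 4.7386 × 10^-8 rad.
d = B/θ = (1.313 × 10^9) / (4.7386 × 10^-8) = 2.7709 × 10^16 km.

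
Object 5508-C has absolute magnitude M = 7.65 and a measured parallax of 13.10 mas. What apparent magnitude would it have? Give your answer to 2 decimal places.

m = 12.06

d = 1/p = 1/0.01310″ = 76.336 pc.
m − M = 5 log₁₀ d − 5 = 5 log₁₀(76.336) − 5 = 9.4136 − 5 = 4.4136.
m = M + (m − M) = 7.65 + 4.4136 = 12.06.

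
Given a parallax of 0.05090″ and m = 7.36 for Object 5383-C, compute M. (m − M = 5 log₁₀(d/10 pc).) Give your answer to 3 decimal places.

d = 1/p = 1/0.05090″ = 19.646 pc.
m − M = 5 log₁₀(19.646) − 5 = 6.4664 − 5 = 1.4664.
M = m − (m − M) = 7.36 − 1.4664 = 5.894.

M = 5.894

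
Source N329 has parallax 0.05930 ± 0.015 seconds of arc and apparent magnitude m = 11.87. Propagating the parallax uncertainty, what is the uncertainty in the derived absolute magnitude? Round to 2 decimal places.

σ_M = 0.55 mag

M = m − 5 log₁₀ d + 5 = m + 5 log₁₀ p + 5, so ∂M/∂p = 5/(p ln 10).
σ_M = (5/ln 10) · (σ_p/p) = 2.1715 × 0.015/0.05930 = 2.1715 × 0.25295 = 0.54928.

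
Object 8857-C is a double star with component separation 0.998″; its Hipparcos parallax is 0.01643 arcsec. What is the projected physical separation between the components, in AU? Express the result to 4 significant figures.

d = 1/p = 1/0.01643″ = 60.864 pc.
At distance d (pc), an angle of θ arcsec spans θ·d AU: s = 0.998 × 60.864 = 60.742 AU.

60.74 AU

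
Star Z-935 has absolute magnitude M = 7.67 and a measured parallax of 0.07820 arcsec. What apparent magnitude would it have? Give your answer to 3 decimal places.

m = 8.204

d = 1/p = 1/0.07820″ = 12.788 pc.
m − M = 5 log₁₀ d − 5 = 5 log₁₀(12.788) − 5 = 5.5340 − 5 = 0.5340.
m = M + (m − M) = 7.67 + 0.5340 = 8.204.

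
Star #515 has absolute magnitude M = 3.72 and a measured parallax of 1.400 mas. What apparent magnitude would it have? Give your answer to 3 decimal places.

m = 12.989

d = 1/p = 1/0.001400″ = 714.29 pc.
m − M = 5 log₁₀ d − 5 = 5 log₁₀(714.29) − 5 = 14.2694 − 5 = 9.2694.
m = M + (m − M) = 3.72 + 9.2694 = 12.989.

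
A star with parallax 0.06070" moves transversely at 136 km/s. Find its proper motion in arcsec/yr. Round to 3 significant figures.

d = 1/p = 1/0.06070″ = 16.474 pc.
μ = v_t / (4.74 d) = 136 / (4.74 × 16.474) = 136 / 78.087 = 1.7416 ″/yr.

1.74 arcsec/yr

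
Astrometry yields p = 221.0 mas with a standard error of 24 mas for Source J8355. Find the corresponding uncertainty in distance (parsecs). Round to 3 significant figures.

0.491 pc

d = 1/p, so σ_d = σ_p / p².
σ_d = 0.0240 / (0.2210)² = 0.0240 / 0.048841 = 0.49139 pc.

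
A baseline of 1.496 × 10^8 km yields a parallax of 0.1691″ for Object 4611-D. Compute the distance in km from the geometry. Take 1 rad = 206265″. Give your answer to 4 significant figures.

θ = 0.1691″ = 0.1691/206265 = 8.1982 × 10^-7 rad.
d = B/θ = (1.496 × 10^8) / (8.1982 × 10^-7) = 1.8248 × 10^14 km.

1.825 × 10^14 km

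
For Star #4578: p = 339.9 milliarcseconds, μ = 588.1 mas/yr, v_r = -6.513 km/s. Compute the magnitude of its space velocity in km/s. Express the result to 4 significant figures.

10.47 km/s

d = 1/p = 1/0.3399″ = 2.942 pc.
μ = 588.1 mas/yr = 0.5881 ″/yr.
v_t = 4.740 μ d = 4.740 × 0.5881 × 2.942 = 8.2011 km/s.
v = √(v_r² + v_t²) = √((-6.513)² + 8.2011²) = √109.677 = 10.473 km/s.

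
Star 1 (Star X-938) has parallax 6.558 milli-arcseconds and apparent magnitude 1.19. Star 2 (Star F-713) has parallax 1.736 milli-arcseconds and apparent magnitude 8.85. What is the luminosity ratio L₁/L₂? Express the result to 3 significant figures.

L₁/L₂ = 81.2

d₁ = 1/p₁ = 1/0.006558″ = 152.49 pc; d₂ = 1/p₂ = 1/0.001736″ = 576.04 pc.
M₁ = m₁ − 5 log₁₀ d₁ + 5 = 1.19 − 10.9162 + 5 = -4.7262.
M₂ = 8.85 − 13.8023 + 5 = 0.0477.
L₁/L₂ = 10^(0.4(M₂ − M₁)) = 10^(0.4 × 4.7739) = 10^1.90956 = 81.201.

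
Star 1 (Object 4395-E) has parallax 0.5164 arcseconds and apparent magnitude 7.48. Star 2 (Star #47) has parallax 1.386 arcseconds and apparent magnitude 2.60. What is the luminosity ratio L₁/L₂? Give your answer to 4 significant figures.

L₁/L₂ = 0.08046

d₁ = 1/p₁ = 1/0.5164″ = 1.9365 pc; d₂ = 1/p₂ = 1/1.386″ = 0.7215 pc.
M₁ = m₁ − 5 log₁₀ d₁ + 5 = 7.48 − 1.4351 + 5 = 11.0449.
M₂ = 2.60 − (-0.7088) + 5 = 8.3088.
L₁/L₂ = 10^(0.4(M₂ − M₁)) = 10^(0.4 × (-2.7361)) = 10^(-1.09444) = 0.080456.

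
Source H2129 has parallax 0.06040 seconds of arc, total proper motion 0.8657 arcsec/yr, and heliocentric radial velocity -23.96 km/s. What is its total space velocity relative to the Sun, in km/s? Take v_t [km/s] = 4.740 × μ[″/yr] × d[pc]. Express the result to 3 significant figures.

72.0 km/s

d = 1/p = 1/0.06040″ = 16.556 pc.
v_t = 4.740 μ d = 4.740 × 0.8657 × 16.556 = 67.936 km/s.
v = √(v_r² + v_t²) = √((-23.96)² + 67.936²) = √5189.38 = 72.037 km/s.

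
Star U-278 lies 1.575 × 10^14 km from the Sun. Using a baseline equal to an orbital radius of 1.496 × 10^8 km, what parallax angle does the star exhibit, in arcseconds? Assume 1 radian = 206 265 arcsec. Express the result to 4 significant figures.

0.1959 arcsec

θ ≈ B/d = (1.496 × 10^8) / (1.575 × 10^14) = 9.4984 × 10^-7 rad.
In arcseconds: 9.4984 × 10^-7 × 206265 = 0.19592″.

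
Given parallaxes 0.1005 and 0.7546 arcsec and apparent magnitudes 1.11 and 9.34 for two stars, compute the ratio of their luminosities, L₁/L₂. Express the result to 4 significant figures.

d₁ = 1/p₁ = 1/0.1005″ = 9.9502 pc; d₂ = 1/p₂ = 1/0.7546″ = 1.3252 pc.
M₁ = m₁ − 5 log₁₀ d₁ + 5 = 1.11 − 4.9892 + 5 = 1.1208.
M₂ = 9.34 − 0.6114 + 5 = 13.7286.
L₁/L₂ = 10^(0.4(M₂ − M₁)) = 10^(0.4 × 12.6078) = 10^5.04312 = 1.1044 × 10^5.

L₁/L₂ = 110400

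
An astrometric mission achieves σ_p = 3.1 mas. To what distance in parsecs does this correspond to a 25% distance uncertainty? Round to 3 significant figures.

80.6 pc

σ_d/d = σ_p/p, so the condition is σ_p/p ≤ 0.25, i.e. p ≥ σ_p/0.25.
p_min = 3.1/0.25 = 12.4 mas = 0.0124 arcsec.
d_max = 1/p_min = 1/0.0124 = 80.645 pc.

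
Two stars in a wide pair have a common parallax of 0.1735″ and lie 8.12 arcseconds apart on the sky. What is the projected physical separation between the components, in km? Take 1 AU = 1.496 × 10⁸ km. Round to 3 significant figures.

7.00 × 10^9 km

d = 1/p = 1/0.1735″ = 5.7637 pc.
At distance d (pc), an angle of θ arcsec spans θ·d AU: s = 8.12 × 5.7637 = 46.801 AU.
= 46.801 × 1.496 × 10⁸ km = 7.0014 × 10^9 km.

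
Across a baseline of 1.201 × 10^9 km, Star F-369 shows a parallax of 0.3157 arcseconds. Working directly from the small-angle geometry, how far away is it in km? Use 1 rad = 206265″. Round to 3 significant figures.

θ = 0.3157″ = 0.3157/206265 = 1.5306 × 10^-6 rad.
d = B/θ = (1.201 × 10^9) / (1.5306 × 10^-6) = 7.8466 × 10^14 km.

7.85 × 10^14 km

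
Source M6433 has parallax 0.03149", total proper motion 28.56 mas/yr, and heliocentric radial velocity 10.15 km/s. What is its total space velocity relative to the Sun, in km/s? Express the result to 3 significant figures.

d = 1/p = 1/0.03149″ = 31.756 pc.
μ = 28.56 mas/yr = 0.02856 ″/yr.
v_t = 4.740 μ d = 4.740 × 0.02856 × 31.756 = 4.2989 km/s.
v = √(v_r² + v_t²) = √(10.15² + 4.2989²) = √121.503 = 11.023 km/s.

11.0 km/s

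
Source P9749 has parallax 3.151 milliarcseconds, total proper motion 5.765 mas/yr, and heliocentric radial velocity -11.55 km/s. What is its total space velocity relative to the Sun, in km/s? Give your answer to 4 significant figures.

14.44 km/s

d = 1/p = 1/0.003151″ = 317.36 pc.
μ = 5.765 mas/yr = 0.005765 ″/yr.
v_t = 4.740 μ d = 4.740 × 0.005765 × 317.36 = 8.6722 km/s.
v = √(v_r² + v_t²) = √((-11.55)² + 8.6722²) = √208.61 = 14.443 km/s.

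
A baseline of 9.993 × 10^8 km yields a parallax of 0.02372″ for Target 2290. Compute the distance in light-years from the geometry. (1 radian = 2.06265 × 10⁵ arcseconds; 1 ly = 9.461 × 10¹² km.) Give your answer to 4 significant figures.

θ = 0.02372″ = 0.02372/206265 = 1.1500 × 10^-7 rad.
d = B/θ = (9.993 × 10^8) / (1.1500 × 10^-7) = 8.6896 × 10^15 km = (8.6896 × 10^15) / (9.461 × 10^12) ly = 918.47 ly.

918.5 ly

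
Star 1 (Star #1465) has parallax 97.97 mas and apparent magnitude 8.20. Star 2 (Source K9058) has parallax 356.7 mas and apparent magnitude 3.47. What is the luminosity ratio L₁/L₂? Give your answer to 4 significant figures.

L₁/L₂ = 0.1700

d₁ = 1/p₁ = 1/0.09797″ = 10.207 pc; d₂ = 1/p₂ = 1/0.3567″ = 2.8035 pc.
M₁ = m₁ − 5 log₁₀ d₁ + 5 = 8.20 − 5.0445 + 5 = 8.1555.
M₂ = 3.47 − 2.2385 + 5 = 6.2315.
L₁/L₂ = 10^(0.4(M₂ − M₁)) = 10^(0.4 × (-1.9240)) = 10^(-0.76960) = 0.16998.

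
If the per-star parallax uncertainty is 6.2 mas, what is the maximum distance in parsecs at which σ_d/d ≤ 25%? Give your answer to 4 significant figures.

σ_d/d = σ_p/p, so the condition is σ_p/p ≤ 0.25, i.e. p ≥ σ_p/0.25.
p_min = 6.2/0.25 = 24.8 mas = 0.0248 arcsec.
d_max = 1/p_min = 1/0.0248 = 40.323 pc.

40.32 pc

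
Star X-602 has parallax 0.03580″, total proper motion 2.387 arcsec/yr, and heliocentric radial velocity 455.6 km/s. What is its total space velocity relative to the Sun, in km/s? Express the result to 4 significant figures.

d = 1/p = 1/0.03580″ = 27.933 pc.
v_t = 4.740 μ d = 4.740 × 2.387 × 27.933 = 316.04 km/s.
v = √(v_r² + v_t²) = √(455.6² + 316.04²) = √307453 = 554.48 km/s.

554.5 km/s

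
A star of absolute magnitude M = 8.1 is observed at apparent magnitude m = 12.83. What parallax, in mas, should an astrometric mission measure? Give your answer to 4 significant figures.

11.32 mas

m − M = 12.83 − 8.1 = 4.73.
d = 10^((m−M)/5 + 1) = 10^1.946 = 88.308 pc.
p = 1/d = 1/88.308 = 0.011324 arcsec = 11.324 mas.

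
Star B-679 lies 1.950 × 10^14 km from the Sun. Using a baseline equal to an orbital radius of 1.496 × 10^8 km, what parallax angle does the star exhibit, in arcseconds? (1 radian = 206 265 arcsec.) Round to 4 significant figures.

0.1582 arcsec

θ ≈ B/d = (1.496 × 10^8) / (1.950 × 10^14) = 7.6718 × 10^-7 rad.
In arcseconds: 7.6718 × 10^-7 × 206265 = 0.15824″.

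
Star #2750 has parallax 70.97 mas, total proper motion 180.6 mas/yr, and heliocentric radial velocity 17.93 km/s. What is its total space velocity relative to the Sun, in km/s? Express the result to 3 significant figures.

d = 1/p = 1/0.07097″ = 14.09 pc.
μ = 180.6 mas/yr = 0.1806 ″/yr.
v_t = 4.740 μ d = 4.740 × 0.1806 × 14.09 = 12.062 km/s.
v = √(v_r² + v_t²) = √(17.93² + 12.062²) = √466.977 = 21.61 km/s.

21.6 km/s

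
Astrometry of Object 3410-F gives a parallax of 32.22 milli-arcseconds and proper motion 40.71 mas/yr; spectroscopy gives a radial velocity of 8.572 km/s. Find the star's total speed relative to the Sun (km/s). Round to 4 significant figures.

d = 1/p = 1/0.03222″ = 31.037 pc.
μ = 40.71 mas/yr = 0.04071 ″/yr.
v_t = 4.740 μ d = 4.740 × 0.04071 × 31.037 = 5.9891 km/s.
v = √(v_r² + v_t²) = √(8.572² + 5.9891²) = √109.349 = 10.457 km/s.

10.46 km/s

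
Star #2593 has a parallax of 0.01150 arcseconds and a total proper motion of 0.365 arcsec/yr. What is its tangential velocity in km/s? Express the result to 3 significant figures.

150 km/s

d = 1/p = 1/0.01150″ = 86.957 pc.
v_t = 4.74 × μ × d = 4.74 × 0.365 × 86.957 = 150.44 km/s.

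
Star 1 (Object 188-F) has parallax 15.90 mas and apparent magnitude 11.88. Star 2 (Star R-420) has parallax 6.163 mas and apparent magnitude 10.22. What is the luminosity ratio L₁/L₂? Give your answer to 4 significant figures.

d₁ = 1/p₁ = 1/0.01590″ = 62.893 pc; d₂ = 1/p₂ = 1/0.006163″ = 162.26 pc.
M₁ = m₁ − 5 log₁₀ d₁ + 5 = 11.88 − 8.9930 + 5 = 7.8870.
M₂ = 10.22 − 11.0511 + 5 = 4.1689.
L₁/L₂ = 10^(0.4(M₂ − M₁)) = 10^(0.4 × (-3.7181)) = 10^(-1.48724) = 0.032566.

L₁/L₂ = 0.03257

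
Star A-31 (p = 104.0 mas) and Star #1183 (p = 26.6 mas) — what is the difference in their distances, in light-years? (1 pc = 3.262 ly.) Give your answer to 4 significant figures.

d_A = 1/0.1040″ = 9.6154 pc; d_B = 1/0.02660″ = 37.594 pc.
|d_B − d_A| = |37.594 − 9.6154| = 27.979 pc = 27.979 × 3.262 ly = 91.267 ly.

91.27 ly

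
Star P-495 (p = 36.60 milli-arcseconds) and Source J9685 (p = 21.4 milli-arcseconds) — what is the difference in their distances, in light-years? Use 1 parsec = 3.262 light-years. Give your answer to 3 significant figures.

63.3 ly

d_A = 1/0.03660″ = 27.322 pc; d_B = 1/0.02140″ = 46.729 pc.
|d_B − d_A| = |46.729 − 27.322| = 19.407 pc = 19.407 × 3.262 ly = 63.306 ly.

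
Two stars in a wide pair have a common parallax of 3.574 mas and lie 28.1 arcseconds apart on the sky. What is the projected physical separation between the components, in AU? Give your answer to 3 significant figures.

7860 AU

d = 1/p = 1/0.003574″ = 279.8 pc.
At distance d (pc), an angle of θ arcsec spans θ·d AU: s = 28.1 × 279.8 = 7862.4 AU.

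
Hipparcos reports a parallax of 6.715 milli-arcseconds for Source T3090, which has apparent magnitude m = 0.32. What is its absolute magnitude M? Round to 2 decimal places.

d = 1/p = 1/0.006715″ = 148.92 pc.
m − M = 5 log₁₀(148.92) − 5 = 10.8648 − 5 = 5.8648.
M = m − (m − M) = 0.32 − 5.8648 = -5.54.

M = -5.54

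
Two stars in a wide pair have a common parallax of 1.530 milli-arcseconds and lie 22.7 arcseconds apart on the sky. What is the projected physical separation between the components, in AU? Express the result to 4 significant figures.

d = 1/p = 1/0.001530″ = 653.59 pc.
At distance d (pc), an angle of θ arcsec spans θ·d AU: s = 22.7 × 653.59 = 14836 AU.

14840 AU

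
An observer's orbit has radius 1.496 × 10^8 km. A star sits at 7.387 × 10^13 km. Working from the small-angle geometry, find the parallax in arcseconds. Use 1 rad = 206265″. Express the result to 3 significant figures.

θ ≈ B/d = (1.496 × 10^8) / (7.387 × 10^13) = 2.0252 × 10^-6 rad.
In arcseconds: 2.0252 × 10^-6 × 206265 = 0.41773″.

0.418 arcsec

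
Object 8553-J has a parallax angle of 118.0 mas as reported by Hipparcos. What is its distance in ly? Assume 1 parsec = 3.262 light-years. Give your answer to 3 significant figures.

27.6 ly

p = 118.0 mas = 0.1180 arcsec.
d = 1/p = 1/0.1180 = 8.4746 pc.
In light-years: 8.4746 × 3.262 = 27.644 ly.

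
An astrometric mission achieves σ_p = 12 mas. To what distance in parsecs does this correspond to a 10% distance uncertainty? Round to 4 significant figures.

σ_d/d = σ_p/p, so the condition is σ_p/p ≤ 0.10, i.e. p ≥ σ_p/0.10.
p_min = 12/0.10 = 120 mas = 0.12 arcsec.
d_max = 1/p_min = 1/0.12 = 8.3333 pc.

8.333 pc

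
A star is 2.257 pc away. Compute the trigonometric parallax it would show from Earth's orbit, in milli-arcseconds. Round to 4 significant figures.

443.1 mas

p = 1/d = 1/2.257 = 0.44307 arcsec.
= 0.44307 × 1000 = 443.07 mas.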